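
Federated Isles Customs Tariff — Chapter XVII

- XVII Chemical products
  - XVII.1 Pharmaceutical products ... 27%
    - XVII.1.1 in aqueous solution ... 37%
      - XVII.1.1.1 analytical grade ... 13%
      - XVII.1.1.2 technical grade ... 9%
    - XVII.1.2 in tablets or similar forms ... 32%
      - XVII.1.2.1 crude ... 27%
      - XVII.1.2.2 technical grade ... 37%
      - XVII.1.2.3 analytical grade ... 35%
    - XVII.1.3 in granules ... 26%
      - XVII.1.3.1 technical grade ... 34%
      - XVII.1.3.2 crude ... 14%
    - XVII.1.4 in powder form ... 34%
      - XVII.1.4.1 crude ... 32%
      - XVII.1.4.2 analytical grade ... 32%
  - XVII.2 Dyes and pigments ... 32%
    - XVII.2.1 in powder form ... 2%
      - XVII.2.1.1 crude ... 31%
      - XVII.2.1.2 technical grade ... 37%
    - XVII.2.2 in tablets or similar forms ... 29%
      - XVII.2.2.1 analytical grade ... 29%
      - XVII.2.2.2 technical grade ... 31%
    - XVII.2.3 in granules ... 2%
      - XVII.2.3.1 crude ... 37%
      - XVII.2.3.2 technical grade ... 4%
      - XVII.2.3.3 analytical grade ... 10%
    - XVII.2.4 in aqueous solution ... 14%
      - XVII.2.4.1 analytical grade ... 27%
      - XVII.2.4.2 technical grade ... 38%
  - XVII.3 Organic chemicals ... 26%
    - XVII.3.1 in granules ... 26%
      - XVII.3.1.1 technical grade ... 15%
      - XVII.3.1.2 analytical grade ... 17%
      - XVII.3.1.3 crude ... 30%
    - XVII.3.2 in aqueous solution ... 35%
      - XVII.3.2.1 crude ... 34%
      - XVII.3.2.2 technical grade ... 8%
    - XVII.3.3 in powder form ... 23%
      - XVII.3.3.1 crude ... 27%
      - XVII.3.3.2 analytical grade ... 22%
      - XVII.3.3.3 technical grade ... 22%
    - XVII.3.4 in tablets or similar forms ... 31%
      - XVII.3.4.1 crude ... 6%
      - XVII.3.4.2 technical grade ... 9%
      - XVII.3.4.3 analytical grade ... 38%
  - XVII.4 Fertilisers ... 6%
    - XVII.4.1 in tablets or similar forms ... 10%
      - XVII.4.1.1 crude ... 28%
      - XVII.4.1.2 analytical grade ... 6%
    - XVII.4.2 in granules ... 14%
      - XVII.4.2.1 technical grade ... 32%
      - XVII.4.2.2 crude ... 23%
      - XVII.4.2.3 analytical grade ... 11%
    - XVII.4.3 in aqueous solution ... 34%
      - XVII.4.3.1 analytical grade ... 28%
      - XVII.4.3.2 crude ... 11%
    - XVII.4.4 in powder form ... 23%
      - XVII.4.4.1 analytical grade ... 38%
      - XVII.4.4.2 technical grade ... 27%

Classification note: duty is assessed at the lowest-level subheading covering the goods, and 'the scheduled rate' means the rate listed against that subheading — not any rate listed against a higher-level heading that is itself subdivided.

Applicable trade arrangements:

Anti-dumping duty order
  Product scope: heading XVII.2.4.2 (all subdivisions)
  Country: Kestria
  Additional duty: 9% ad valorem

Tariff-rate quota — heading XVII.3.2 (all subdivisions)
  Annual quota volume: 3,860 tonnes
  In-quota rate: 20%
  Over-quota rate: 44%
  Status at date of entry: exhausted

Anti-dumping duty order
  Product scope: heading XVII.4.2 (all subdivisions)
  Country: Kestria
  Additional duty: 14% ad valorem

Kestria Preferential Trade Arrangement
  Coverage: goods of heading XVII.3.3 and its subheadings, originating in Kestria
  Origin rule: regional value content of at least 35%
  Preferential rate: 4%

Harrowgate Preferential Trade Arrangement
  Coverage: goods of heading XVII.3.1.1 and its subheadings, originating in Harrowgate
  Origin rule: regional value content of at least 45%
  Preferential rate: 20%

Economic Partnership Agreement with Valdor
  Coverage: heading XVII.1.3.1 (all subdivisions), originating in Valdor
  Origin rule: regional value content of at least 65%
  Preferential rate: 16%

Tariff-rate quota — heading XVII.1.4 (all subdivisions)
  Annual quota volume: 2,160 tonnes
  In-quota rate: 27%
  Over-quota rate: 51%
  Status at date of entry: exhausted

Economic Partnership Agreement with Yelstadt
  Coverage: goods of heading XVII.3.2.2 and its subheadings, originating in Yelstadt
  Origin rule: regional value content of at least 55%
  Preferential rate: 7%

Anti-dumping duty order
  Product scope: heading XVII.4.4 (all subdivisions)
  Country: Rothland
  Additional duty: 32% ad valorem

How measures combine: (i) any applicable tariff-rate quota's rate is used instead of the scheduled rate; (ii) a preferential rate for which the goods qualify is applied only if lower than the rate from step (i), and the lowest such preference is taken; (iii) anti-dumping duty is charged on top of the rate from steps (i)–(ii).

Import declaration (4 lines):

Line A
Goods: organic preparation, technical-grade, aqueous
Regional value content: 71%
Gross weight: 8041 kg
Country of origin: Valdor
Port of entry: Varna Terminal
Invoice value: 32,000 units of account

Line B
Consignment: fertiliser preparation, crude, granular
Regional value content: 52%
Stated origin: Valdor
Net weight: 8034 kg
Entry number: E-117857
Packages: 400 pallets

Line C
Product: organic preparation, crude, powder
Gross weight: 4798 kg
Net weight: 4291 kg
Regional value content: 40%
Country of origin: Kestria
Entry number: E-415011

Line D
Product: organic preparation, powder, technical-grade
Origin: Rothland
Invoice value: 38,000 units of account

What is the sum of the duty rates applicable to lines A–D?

Line A: organic → XVII.3; aqueous → XVII.3.2; technical-grade → XVII.3.2.2. Scheduled 8%. quota on XVII.3.2 exhausted → over-quota 44%; Valdor agreement on XVII.1.3.1: XVII.3.2.2 not covered. → 44%.
Line B: fertiliser → XVII.4; granular → XVII.4.2; crude → XVII.4.2.2. Scheduled 23%. Valdor agreement on XVII.1.3.1: XVII.4.2.2 not covered. → 23%.
Line C: organic → XVII.3; powder → XVII.3.3; crude → XVII.3.3.1. Scheduled 27%. Kestria agreement on XVII.3.3: RVC ≥ 35% → 4% available; preferential 4%. → 4%.
Line D: organic → XVII.3; powder → XVII.3.3; technical-grade → XVII.3.3.3. Scheduled 22%. No special measure applies. → 22%.
Sum: 44% + 23% + 4% + 22% = 93%.

93%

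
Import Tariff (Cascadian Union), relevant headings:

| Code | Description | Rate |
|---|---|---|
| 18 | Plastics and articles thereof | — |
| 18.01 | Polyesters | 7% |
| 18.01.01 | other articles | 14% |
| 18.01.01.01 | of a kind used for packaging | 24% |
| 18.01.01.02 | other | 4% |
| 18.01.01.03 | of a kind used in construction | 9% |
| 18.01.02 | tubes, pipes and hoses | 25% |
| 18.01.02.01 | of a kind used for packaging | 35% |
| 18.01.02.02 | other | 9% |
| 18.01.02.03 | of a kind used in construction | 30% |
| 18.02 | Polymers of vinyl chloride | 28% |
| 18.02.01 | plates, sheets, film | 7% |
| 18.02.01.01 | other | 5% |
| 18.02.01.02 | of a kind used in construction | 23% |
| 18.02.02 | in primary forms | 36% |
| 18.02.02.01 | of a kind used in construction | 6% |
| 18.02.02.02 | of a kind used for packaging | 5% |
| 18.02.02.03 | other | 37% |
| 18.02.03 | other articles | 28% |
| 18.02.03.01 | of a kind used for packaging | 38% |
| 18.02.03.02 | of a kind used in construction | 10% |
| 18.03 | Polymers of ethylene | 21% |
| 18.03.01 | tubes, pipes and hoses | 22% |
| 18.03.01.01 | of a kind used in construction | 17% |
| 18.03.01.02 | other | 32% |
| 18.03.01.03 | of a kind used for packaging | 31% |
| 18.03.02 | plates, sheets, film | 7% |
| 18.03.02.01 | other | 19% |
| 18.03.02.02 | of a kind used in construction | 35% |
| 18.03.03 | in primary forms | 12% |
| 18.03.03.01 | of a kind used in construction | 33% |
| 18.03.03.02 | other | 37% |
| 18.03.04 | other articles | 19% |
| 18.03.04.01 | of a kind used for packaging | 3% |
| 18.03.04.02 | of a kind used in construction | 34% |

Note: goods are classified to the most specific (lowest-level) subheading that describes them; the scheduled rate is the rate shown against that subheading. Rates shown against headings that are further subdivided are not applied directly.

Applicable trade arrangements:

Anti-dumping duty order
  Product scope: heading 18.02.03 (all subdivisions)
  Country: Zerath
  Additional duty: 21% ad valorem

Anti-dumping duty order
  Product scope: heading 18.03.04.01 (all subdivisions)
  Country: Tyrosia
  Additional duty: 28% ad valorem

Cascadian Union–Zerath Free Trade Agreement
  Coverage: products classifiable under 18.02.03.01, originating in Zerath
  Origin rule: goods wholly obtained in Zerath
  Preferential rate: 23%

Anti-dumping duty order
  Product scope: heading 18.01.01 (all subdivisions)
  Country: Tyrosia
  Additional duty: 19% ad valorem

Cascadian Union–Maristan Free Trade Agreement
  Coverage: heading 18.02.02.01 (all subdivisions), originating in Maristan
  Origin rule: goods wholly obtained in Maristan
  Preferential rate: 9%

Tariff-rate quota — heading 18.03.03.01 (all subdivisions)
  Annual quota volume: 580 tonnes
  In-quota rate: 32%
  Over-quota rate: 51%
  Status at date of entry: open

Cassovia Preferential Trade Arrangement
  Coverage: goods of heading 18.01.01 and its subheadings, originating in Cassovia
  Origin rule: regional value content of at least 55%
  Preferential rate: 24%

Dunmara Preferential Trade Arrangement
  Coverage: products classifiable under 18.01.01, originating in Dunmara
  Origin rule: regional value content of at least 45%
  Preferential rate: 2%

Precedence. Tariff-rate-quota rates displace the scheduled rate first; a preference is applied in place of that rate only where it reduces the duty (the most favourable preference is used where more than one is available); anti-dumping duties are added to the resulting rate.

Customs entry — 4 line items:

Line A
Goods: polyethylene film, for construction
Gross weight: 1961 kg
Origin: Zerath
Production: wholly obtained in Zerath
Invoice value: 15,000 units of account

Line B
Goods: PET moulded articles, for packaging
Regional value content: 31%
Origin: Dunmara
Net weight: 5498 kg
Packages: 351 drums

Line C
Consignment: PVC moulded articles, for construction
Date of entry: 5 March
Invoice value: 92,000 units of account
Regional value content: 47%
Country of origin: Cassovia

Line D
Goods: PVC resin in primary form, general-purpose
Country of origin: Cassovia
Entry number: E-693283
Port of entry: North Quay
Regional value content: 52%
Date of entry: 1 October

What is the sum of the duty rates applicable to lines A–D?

106%

Line A: polyethylene → 18.03; film → 18.03.02; for construction → 18.03.02.02. Scheduled 35%. Zerath agreement on 18.02.03.01: 18.03.02.02 not covered. → 35%.
Line B: PET → 18.01; moulded articles → 18.01.01; for packaging → 18.01.01.01. Scheduled 24%. Dunmara agreement on 18.01.01: RVC < 45%. → 24%.
Line C: PVC → 18.02; moulded articles → 18.02.03; for construction → 18.02.03.02. Scheduled 10%. Cassovia agreement on 18.01.01: 18.02.03.02 not covered. → 10%.
Line D: PVC → 18.02; resin in primary form → 18.02.02; general-purpose → 18.02.02.03. Scheduled 37%. Cassovia agreement on 18.01.01: 18.02.02.03 not covered. → 37%.
Sum: 35% + 24% + 10% + 37% = 106%.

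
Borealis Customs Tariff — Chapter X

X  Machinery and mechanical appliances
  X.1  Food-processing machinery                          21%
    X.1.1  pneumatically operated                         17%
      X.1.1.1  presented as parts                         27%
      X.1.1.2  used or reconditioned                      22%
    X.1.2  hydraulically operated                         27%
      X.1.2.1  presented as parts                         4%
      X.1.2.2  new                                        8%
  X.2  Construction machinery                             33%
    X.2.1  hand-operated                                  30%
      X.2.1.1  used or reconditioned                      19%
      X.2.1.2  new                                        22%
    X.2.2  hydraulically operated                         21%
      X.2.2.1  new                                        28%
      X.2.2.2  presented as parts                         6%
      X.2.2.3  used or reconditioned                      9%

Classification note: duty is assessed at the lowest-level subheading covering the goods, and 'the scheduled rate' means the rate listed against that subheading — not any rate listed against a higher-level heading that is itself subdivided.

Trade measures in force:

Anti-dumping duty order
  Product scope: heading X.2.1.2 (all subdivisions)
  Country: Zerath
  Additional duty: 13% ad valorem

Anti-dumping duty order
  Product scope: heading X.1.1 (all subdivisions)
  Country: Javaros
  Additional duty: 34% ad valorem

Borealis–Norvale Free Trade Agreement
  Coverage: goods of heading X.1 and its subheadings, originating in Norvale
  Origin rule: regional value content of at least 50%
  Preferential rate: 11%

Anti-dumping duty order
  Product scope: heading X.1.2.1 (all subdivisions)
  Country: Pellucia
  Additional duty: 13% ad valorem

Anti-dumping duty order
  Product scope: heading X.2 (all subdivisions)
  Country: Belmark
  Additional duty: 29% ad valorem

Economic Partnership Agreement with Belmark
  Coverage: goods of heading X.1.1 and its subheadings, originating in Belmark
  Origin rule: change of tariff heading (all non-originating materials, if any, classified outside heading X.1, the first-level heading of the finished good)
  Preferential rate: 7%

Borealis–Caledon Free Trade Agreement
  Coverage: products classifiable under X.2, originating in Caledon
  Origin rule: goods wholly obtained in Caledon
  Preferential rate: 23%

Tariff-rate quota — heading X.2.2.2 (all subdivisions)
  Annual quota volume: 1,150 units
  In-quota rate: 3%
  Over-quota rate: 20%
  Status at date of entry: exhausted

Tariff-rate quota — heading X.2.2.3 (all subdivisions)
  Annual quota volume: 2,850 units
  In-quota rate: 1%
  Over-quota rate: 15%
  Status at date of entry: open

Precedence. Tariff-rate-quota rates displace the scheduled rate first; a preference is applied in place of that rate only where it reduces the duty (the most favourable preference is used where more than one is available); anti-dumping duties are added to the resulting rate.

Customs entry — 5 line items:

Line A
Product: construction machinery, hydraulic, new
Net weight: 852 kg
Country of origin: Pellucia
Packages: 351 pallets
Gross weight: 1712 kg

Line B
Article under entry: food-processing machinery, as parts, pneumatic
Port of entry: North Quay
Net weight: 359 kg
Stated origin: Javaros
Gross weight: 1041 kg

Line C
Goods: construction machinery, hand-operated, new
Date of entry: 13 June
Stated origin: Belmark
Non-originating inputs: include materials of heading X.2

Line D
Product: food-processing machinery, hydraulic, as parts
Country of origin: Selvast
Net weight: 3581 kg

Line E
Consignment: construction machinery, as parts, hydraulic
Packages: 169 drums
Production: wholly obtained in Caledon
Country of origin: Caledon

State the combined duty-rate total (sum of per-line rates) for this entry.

164%

Line A: construction → X.2; hydraulic → X.2.2; new → X.2.2.1. Scheduled 28%. No special measure applies. → 28%.
Line B: food-processing → X.1; pneumatic → X.1.1; as parts → X.1.1.1. Scheduled 27%. anti-dumping (Javaros, X.1.1): +34%; total 27% + 34% = 61%. → 61%.
Line C: construction → X.2; hand-operated → X.2.1; new → X.2.1.2. Scheduled 22%. Belmark agreement on X.1.1: X.2.1.2 not covered; anti-dumping (Belmark, X.2): +29%; total 22% + 29% = 51%. → 51%.
Line D: food-processing → X.1; hydraulic → X.1.2; as parts → X.1.2.1. Scheduled 4%. No special measure applies. → 4%.
Line E: construction → X.2; hydraulic → X.2.2; as parts → X.2.2.2. Scheduled 6%. quota on X.2.2.2 exhausted → over-quota 20%; Caledon agreement on X.2: wholly obtained → 23% available; preference 23% not lower than 20% → no reduction. → 20%.
Sum: 28% + 61% + 51% + 4% + 20% = 164%.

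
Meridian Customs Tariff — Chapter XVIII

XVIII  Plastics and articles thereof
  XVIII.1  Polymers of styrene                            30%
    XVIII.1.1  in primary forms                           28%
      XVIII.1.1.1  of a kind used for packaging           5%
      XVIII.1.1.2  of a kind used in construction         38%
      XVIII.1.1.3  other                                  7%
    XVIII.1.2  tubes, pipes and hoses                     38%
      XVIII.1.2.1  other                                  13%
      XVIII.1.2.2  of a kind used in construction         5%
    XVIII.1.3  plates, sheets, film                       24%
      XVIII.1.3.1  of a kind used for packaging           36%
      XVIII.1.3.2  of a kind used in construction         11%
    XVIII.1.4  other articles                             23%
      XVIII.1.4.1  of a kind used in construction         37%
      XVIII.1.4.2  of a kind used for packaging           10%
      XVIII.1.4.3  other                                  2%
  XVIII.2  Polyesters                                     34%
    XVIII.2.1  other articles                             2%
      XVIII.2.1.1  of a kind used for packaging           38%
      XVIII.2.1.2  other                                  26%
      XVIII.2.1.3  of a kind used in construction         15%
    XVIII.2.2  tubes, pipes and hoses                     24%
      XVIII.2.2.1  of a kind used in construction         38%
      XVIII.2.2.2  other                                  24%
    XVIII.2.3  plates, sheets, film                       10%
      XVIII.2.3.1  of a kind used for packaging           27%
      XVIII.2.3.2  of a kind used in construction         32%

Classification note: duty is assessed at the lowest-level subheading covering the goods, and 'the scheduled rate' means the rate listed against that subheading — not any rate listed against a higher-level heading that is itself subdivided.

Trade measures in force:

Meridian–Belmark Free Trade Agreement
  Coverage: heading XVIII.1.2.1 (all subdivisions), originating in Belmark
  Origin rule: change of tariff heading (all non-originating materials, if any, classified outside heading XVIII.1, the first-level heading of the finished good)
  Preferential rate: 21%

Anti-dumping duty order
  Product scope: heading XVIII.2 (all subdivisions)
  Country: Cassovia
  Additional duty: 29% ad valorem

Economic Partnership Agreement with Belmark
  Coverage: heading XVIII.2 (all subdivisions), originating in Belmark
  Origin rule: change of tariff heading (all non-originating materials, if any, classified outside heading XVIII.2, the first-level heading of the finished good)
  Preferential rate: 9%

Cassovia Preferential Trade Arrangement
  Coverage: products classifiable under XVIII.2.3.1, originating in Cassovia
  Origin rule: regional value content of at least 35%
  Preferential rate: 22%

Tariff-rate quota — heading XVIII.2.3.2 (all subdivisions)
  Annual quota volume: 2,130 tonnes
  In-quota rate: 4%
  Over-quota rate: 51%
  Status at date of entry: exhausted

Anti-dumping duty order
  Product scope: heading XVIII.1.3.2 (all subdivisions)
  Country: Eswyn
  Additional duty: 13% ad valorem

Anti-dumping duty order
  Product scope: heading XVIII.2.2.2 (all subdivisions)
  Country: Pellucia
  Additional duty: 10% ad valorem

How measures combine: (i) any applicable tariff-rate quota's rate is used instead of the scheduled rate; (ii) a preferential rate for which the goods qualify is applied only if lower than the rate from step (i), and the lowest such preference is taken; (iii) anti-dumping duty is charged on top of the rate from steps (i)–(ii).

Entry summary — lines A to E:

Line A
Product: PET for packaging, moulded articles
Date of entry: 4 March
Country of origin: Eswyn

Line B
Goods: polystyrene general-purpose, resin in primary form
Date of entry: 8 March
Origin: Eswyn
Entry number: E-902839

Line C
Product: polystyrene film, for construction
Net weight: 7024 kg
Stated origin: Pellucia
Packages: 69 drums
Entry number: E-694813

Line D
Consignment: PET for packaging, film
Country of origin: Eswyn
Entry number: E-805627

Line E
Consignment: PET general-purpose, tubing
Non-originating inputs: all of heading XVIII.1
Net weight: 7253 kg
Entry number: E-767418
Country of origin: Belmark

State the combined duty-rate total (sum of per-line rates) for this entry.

Line A: PET → XVIII.2; moulded articles → XVIII.2.1; for packaging → XVIII.2.1.1. Scheduled 38%. No special measure applies. → 38%.
Line B: polystyrene → XVIII.1; resin in primary form → XVIII.1.1; general-purpose → XVIII.1.1.3. Scheduled 7%. No special measure applies. → 7%.
Line C: polystyrene → XVIII.1; film → XVIII.1.3; for construction → XVIII.1.3.2. Scheduled 11%. No special measure applies. → 11%.
Line D: PET → XVIII.2; film → XVIII.2.3; for packaging → XVIII.2.3.1. Scheduled 27%. No special measure applies. → 27%.
Line E: PET → XVIII.2; tubing → XVIII.2.2; general-purpose → XVIII.2.2.2. Scheduled 24%. Belmark agreement on XVIII.1.2.1: XVIII.2.2.2 not covered; Belmark agreement on XVIII.2: CTH met → 9% available; preferential 9%. → 9%.
Sum: 38% + 7% + 11% + 27% + 9% = 92%.

92%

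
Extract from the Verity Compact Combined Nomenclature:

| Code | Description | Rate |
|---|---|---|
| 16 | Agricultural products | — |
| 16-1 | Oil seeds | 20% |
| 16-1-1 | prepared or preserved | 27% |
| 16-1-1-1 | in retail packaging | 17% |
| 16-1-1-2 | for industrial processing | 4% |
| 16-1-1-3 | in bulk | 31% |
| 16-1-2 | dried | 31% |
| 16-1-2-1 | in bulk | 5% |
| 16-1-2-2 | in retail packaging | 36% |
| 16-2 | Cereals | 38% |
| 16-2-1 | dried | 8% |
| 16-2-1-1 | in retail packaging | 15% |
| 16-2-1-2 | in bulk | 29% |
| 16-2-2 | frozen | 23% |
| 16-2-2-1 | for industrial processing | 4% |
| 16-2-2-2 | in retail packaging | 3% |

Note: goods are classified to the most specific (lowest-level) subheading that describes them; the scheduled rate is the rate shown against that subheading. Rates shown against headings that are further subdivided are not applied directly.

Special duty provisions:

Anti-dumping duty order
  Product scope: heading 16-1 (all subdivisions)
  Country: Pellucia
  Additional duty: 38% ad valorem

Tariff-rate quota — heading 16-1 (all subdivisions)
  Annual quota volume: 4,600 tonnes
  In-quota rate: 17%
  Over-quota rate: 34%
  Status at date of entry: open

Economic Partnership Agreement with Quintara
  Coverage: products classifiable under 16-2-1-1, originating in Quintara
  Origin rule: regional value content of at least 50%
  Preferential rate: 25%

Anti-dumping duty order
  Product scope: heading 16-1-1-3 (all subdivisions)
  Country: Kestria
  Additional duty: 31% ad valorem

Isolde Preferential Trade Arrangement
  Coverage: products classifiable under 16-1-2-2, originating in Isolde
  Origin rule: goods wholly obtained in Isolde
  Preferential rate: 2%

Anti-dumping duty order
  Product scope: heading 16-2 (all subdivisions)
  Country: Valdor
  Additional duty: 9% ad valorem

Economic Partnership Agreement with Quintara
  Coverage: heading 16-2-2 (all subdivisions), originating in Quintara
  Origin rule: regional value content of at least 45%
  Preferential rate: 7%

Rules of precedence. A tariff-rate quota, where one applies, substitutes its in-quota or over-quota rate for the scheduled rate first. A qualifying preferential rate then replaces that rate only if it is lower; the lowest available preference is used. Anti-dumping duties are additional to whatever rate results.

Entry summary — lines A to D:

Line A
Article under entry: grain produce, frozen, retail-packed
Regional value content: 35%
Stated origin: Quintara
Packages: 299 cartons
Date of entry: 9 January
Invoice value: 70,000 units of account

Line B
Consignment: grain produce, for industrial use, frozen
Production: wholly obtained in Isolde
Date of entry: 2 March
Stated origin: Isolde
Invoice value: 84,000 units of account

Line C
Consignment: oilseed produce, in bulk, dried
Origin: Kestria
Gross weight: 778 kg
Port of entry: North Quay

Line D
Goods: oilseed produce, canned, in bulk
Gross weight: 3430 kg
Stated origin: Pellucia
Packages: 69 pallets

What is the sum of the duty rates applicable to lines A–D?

Line A: grain → 16-2; frozen → 16-2-2; retail-packed → 16-2-2-2. Scheduled 3%. Quintara agreement on 16-2-1-1: 16-2-2-2 not covered; Quintara agreement on 16-2-2: RVC < 45%. → 3%.
Line B: grain → 16-2; frozen → 16-2-2; for industrial use → 16-2-2-1. Scheduled 4%. Isolde agreement on 16-1-2-2: 16-2-2-1 not covered. → 4%.
Line C: oilseed → 16-1; dried → 16-1-2; in bulk → 16-1-2-1. Scheduled 5%. quota on 16-1 open → in-quota 17%. → 17%.
Line D: oilseed → 16-1; canned → 16-1-1; in bulk → 16-1-1-3. Scheduled 31%. quota on 16-1 open → in-quota 17%; anti-dumping (Pellucia, 16-1): +38%; total 17% + 38% = 55%. → 55%.
Sum: 3% + 4% + 17% + 55% = 79%.

79%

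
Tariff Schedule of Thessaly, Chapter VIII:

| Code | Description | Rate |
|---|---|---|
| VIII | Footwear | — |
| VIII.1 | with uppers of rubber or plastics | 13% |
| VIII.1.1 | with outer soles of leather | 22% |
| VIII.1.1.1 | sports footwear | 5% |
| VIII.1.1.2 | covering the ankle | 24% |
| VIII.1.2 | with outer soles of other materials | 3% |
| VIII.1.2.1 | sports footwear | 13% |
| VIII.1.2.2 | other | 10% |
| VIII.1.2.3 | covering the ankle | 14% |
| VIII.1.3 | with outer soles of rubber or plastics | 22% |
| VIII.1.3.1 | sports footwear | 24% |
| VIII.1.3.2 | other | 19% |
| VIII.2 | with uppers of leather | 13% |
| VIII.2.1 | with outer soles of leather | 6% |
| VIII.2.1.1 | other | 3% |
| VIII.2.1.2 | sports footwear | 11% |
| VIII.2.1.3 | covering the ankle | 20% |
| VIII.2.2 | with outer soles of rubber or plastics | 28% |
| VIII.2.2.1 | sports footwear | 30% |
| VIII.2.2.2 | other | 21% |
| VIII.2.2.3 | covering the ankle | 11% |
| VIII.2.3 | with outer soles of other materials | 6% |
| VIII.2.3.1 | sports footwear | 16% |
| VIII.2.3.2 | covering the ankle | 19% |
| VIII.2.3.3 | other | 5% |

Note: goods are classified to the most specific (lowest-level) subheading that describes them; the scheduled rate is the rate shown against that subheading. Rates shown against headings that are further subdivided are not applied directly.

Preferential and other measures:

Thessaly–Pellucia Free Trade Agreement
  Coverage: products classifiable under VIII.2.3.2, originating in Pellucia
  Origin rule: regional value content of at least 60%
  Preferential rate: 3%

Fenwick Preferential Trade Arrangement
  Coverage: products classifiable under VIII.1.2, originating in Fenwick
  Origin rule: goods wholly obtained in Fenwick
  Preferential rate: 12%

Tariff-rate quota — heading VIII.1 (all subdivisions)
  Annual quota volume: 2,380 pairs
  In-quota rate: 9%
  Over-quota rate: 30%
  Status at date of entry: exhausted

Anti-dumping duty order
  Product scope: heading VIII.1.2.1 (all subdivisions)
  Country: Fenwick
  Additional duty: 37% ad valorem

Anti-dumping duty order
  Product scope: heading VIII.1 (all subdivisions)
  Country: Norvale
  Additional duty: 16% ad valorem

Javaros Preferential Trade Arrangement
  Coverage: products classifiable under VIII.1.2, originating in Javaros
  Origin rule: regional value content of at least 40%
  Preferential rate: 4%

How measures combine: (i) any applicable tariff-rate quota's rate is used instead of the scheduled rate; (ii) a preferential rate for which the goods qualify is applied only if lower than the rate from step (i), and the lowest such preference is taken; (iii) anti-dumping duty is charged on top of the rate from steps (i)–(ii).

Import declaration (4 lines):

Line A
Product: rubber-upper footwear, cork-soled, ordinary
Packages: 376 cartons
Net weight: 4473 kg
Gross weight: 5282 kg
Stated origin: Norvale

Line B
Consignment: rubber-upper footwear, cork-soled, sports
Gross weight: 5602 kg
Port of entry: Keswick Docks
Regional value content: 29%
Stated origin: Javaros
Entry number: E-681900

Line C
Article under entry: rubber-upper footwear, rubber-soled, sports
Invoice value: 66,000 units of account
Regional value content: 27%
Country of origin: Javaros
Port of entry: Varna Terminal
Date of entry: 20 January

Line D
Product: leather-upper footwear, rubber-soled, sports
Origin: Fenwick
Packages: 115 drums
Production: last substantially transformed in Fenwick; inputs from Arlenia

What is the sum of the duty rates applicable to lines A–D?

136%

Line A: rubber-upper → VIII.1; cork-soled → VIII.1.2; ordinary → VIII.1.2.2. Scheduled 10%. quota on VIII.1 exhausted → over-quota 30%; anti-dumping (Norvale, VIII.1): +16%; total 30% + 16% = 46%. → 46%.
Line B: rubber-upper → VIII.1; cork-soled → VIII.1.2; sports → VIII.1.2.1. Scheduled 13%. quota on VIII.1 exhausted → over-quota 30%; Javaros agreement on VIII.1.2: RVC < 40%. → 30%.
Line C: rubber-upper → VIII.1; rubber-soled → VIII.1.3; sports → VIII.1.3.1. Scheduled 24%. quota on VIII.1 exhausted → over-quota 30%; Javaros agreement on VIII.1.2: VIII.1.3.1 not covered. → 30%.
Line D: leather-upper → VIII.2; rubber-soled → VIII.2.2; sports → VIII.2.2.1. Scheduled 30%. Fenwick agreement on VIII.1.2: VIII.2.2.1 not covered. → 30%.
Sum: 46% + 30% + 30% + 30% = 136%.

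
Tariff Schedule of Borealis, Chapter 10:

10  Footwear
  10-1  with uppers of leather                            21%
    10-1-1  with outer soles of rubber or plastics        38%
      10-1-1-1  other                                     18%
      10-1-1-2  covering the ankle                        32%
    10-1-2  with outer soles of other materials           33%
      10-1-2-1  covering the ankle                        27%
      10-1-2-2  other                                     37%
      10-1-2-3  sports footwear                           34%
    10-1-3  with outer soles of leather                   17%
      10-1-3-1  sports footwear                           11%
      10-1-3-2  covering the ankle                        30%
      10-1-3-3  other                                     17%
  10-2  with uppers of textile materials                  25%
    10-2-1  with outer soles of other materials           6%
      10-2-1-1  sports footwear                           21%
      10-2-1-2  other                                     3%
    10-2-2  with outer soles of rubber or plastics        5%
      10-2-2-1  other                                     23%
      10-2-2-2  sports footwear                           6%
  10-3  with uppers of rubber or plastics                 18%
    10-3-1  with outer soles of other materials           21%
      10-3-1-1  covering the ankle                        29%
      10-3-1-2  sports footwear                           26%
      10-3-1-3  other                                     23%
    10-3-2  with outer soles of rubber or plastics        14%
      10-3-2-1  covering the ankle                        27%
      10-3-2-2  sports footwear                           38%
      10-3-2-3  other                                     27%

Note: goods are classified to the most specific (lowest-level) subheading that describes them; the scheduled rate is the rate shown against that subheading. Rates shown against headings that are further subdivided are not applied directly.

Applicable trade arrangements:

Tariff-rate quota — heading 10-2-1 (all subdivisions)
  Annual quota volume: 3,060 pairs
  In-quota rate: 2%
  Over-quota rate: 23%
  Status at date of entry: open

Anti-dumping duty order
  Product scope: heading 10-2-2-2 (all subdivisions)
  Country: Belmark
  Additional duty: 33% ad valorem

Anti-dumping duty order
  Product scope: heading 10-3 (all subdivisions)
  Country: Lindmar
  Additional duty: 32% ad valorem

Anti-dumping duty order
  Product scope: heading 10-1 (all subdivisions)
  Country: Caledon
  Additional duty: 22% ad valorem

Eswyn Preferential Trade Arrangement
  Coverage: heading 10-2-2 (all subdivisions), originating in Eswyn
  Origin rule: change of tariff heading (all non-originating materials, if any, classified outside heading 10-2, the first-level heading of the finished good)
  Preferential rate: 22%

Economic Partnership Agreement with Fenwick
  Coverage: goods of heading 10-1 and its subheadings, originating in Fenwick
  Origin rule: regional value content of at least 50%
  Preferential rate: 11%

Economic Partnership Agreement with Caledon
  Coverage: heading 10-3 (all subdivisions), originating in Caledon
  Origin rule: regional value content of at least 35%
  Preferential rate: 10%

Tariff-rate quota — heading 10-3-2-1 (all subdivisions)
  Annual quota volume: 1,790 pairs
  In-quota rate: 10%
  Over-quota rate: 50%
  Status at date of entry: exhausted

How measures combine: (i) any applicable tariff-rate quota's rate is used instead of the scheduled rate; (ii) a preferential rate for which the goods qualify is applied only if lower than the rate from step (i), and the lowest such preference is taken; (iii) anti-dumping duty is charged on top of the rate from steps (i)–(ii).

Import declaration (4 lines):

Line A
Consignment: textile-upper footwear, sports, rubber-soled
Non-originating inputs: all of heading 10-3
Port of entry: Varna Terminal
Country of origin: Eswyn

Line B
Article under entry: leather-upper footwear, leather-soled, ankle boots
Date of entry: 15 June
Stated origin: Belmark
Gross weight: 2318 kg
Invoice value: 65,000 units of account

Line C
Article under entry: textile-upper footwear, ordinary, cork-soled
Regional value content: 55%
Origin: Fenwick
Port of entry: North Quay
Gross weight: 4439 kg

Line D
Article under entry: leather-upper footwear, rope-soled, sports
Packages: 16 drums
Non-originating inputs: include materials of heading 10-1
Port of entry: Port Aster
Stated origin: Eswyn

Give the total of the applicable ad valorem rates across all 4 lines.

Line A: textile-upper → 10-2; rubber-soled → 10-2-2; sports → 10-2-2-2. Scheduled 6%. Eswyn agreement on 10-2-2: CTH met → 22% available; preference 22% not lower than 6% → no reduction. → 6%.
Line B: leather-upper → 10-1; leather-soled → 10-1-3; ankle boots → 10-1-3-2. Scheduled 30%. No special measure applies. → 30%.
Line C: textile-upper → 10-2; cork-soled → 10-2-1; ordinary → 10-2-1-2. Scheduled 3%. quota on 10-2-1 open → in-quota 2%; Fenwick agreement on 10-1: 10-2-1-2 not covered. → 2%.
Line D: leather-upper → 10-1; rope-soled → 10-1-2; sports → 10-1-2-3. Scheduled 34%. Eswyn agreement on 10-2-2: 10-1-2-3 not covered. → 34%.
Sum: 6% + 30% + 2% + 34% = 72%.

72%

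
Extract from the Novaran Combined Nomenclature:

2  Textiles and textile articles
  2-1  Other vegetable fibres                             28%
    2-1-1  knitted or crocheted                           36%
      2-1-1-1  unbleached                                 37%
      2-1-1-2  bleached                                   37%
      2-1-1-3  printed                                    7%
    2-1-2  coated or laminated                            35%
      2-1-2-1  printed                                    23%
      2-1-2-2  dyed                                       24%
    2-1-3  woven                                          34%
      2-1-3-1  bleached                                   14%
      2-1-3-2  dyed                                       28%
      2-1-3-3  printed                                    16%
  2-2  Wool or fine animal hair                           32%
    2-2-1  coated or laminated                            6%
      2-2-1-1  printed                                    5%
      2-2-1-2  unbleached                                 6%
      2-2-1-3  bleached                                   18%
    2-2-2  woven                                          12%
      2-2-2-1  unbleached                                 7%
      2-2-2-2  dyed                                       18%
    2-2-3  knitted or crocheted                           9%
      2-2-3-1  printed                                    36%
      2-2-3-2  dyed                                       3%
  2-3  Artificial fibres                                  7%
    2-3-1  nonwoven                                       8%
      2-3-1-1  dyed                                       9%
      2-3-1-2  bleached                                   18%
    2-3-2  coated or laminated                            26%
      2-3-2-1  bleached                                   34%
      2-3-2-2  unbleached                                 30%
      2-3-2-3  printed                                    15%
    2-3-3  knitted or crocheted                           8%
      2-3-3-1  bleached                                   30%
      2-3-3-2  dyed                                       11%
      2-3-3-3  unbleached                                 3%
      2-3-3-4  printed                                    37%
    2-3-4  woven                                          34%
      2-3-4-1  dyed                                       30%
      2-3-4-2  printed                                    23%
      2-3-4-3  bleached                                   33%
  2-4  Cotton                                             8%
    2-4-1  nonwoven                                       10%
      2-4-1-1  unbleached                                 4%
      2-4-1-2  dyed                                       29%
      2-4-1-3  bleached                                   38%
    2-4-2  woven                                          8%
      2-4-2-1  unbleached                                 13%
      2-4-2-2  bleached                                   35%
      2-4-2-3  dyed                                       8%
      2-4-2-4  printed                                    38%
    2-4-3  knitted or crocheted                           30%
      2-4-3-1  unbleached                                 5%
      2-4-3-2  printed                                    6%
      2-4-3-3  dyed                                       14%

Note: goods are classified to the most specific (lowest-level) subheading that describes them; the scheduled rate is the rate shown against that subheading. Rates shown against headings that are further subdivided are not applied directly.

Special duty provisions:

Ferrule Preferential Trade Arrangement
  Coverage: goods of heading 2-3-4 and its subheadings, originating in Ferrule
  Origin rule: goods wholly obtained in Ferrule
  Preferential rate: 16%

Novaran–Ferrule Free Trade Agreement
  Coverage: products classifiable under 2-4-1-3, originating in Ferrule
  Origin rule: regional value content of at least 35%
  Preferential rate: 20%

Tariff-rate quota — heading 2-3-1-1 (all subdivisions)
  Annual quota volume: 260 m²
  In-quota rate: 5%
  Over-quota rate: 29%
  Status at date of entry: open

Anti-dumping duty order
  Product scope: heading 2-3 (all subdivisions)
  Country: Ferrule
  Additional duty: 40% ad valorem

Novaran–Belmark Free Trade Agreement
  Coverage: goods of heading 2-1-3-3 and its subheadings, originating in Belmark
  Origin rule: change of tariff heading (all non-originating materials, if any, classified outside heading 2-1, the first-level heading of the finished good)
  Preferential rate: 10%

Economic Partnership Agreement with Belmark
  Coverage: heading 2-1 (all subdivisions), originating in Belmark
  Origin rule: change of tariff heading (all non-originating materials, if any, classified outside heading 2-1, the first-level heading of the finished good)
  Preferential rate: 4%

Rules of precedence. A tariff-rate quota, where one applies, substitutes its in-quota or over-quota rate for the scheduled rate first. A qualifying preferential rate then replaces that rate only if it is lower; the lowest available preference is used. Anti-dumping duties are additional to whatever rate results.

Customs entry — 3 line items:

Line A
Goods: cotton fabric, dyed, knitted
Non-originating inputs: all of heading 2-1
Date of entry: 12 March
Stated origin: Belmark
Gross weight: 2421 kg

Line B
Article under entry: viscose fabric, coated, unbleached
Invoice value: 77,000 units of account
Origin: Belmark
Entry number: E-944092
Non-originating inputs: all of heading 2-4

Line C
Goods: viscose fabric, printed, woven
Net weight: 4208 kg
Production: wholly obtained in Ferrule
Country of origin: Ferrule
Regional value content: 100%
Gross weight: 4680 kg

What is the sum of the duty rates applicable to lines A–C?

100%

Line A: cotton → 2-4; knitted → 2-4-3; dyed → 2-4-3-3. Scheduled 14%. Belmark agreement on 2-1-3-3: 2-4-3-3 not covered; Belmark agreement on 2-1: 2-4-3-3 not covered. → 14%.
Line B: viscose → 2-3; coated → 2-3-2; unbleached → 2-3-2-2. Scheduled 30%. Belmark agreement on 2-1-3-3: 2-3-2-2 not covered; Belmark agreement on 2-1: 2-3-2-2 not covered. → 30%.
Line C: viscose → 2-3; woven → 2-3-4; printed → 2-3-4-2. Scheduled 23%. Ferrule agreement on 2-3-4: wholly obtained → 16% available; Ferrule agreement on 2-4-1-3: 2-3-4-2 not covered; preferential 16%; anti-dumping (Ferrule, 2-3): +40%; total 16% + 40% = 56%. → 56%.
Sum: 14% + 30% + 56% = 100%.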